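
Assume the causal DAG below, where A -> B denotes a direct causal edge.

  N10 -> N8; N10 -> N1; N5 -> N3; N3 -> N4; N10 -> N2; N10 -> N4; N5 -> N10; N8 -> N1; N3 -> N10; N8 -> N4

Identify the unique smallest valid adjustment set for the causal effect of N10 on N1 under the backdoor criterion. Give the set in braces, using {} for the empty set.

Variables eligible for adjustment (non-descendants of N10, excluding N10 and N1): {N3, N5}.
Backdoor paths from N10 to N1:
  P1: N10 <- N5 -> N3 -> N4 <- N8 -> N1
  P2: N10 <- N3 -> N4 <- N8 -> N1
Each backdoor path contains an unconditioned collider, so every path is already blocked with the empty conditioning set:
  P1: blocked at collider N4 (neither it nor any descendant is in the conditioning set).
  P2: blocked at collider N4 (neither it nor any descendant is in the conditioning set).
The empty set is therefore the unique smallest valid set.

{}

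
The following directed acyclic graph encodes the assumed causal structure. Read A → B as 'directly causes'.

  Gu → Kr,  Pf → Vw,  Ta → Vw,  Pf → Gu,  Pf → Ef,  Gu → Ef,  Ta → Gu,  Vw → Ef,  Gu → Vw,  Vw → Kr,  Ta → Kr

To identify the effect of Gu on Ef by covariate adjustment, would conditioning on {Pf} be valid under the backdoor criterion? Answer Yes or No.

No

Backdoor paths from Gu to Ef (paths whose first edge points into Gu):
  P1: Gu <- Ta -> Vw <- Pf -> Ef
  P2: Gu <- Ta -> Vw -> Ef
  P3: Gu <- Ta -> Kr <- Vw <- Pf -> Ef
  P4: Gu <- Ta -> Kr <- Vw -> Ef
  P5: Gu <- Pf -> Vw -> Ef
  P6: Gu <- Pf -> Ef
Condition 1 (no descendant of Gu in the set): holds — descendants of Gu are {Ef, Kr, Vw}; none are in {Pf}.
Condition 2 (every backdoor path blocked by {Pf}):
  P1: blocked at collider Vw (neither it nor any descendant is in the conditioning set).
  P2: open — no interior node is in the conditioning set.
  P3: blocked at collider Kr (neither it nor any descendant is in the conditioning set).
  P4: blocked at collider Kr (neither it nor any descendant is in the conditioning set).
  P5: blocked at fork node Pf ∈ conditioning set.
  P6: blocked at fork node Pf ∈ conditioning set.
{Pf} does not satisfy the backdoor criterion.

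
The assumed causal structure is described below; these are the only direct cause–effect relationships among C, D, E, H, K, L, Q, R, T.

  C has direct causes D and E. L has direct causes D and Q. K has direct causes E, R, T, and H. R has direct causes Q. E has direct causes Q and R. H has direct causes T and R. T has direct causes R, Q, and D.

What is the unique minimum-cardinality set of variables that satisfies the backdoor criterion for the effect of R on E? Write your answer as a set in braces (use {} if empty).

Variables eligible for adjustment (non-descendants of R, excluding R and E): {D, L, Q}.
Backdoor paths from R to E:
  P1: R <- Q -> T <- D -> C <- E
  P2: R <- Q -> T -> H -> K <- E
  P3: R <- Q -> T -> K <- E
  P4: R <- Q -> E
  P5: R <- Q -> L <- D -> T -> H -> K <- E
  P6: R <- Q -> L <- D -> T -> K <- E
  P7: R <- Q -> L <- D -> C <- E
The empty set is not sufficient: P4 (R <- Q -> E) has no collider blocking it and no conditioned non-collider, so it is open.
Try {Q}:
  P1: blocked at fork node Q ∈ conditioning set.
  P2: blocked at fork node Q ∈ conditioning set.
  P3: blocked at fork node Q ∈ conditioning set.
  P4: blocked at fork node Q ∈ conditioning set.
  P5: blocked at fork node Q ∈ conditioning set.
  P6: blocked at fork node Q ∈ conditioning set.
  P7: blocked at fork node Q ∈ conditioning set.
{Q} contains no descendant of R and blocks every backdoor path.
No other singleton works — e.g. {D} leaves P4 open — so {Q} is the unique smallest valid adjustment set.

{Q}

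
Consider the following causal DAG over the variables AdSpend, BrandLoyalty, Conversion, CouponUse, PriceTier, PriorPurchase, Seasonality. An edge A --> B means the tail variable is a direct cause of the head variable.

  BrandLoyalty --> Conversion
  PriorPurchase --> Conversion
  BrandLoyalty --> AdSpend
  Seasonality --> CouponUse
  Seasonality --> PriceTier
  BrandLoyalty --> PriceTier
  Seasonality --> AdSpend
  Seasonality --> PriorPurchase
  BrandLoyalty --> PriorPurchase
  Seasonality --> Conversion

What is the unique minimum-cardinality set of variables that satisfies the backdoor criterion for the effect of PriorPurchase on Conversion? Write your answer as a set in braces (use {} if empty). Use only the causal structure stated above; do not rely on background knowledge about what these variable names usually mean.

{BrandLoyalty, Seasonality}

Variables eligible for adjustment (non-descendants of PriorPurchase, excluding PriorPurchase and Conversion): {AdSpend, BrandLoyalty, CouponUse, PriceTier, Seasonality}.
Backdoor paths from PriorPurchase to Conversion:
  P1: PriorPurchase <- BrandLoyalty -> PriceTier <- Seasonality -> Conversion
  P2: PriorPurchase <- BrandLoyalty -> AdSpend <- Seasonality -> Conversion
  P3: PriorPurchase <- BrandLoyalty -> Conversion
  P4: PriorPurchase <- Seasonality -> PriceTier <- BrandLoyalty -> Conversion
  P5: PriorPurchase <- Seasonality -> AdSpend <- BrandLoyalty -> Conversion
  P6: PriorPurchase <- Seasonality -> Conversion
The empty set is not sufficient: P3 (PriorPurchase <- BrandLoyalty -> Conversion) has no collider blocking it and no conditioned non-collider, so it is open.
Try {BrandLoyalty, Seasonality}:
  P1: blocked at fork node BrandLoyalty ∈ conditioning set.
  P2: blocked at fork node BrandLoyalty ∈ conditioning set.
  P3: blocked at fork node BrandLoyalty ∈ conditioning set.
  P4: blocked at fork node Seasonality ∈ conditioning set.
  P5: blocked at fork node Seasonality ∈ conditioning set.
  P6: blocked at fork node Seasonality ∈ conditioning set.
{BrandLoyalty, Seasonality} contains no descendant of PriorPurchase and blocks every backdoor path.
Every element of {BrandLoyalty, Seasonality} is needed (dropping BrandLoyalty leaves P3 open; dropping Seasonality leaves P6 open), so no proper subset is valid.
Among all size-2 subsets of the eligible variables, only {BrandLoyalty, Seasonality} blocks every backdoor path, so it is the unique smallest valid adjustment set.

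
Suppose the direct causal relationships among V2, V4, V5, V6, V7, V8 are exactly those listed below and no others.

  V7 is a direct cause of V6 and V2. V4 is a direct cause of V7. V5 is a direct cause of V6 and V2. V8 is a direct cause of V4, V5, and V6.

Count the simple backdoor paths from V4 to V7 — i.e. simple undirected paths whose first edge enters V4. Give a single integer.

A backdoor path from V4 to V7 is any simple undirected path whose first edge points into V4 (i.e. leaves V4 via a parent).
Parents of V4: {V8}.
Enumerating:
  P1: V4 <- V8 -> V5 -> V2 <- V7
  P2: V4 <- V8 -> V5 -> V6 <- V7
  P3: V4 <- V8 -> V6 <- V5 -> V2 <- V7
  P4: V4 <- V8 -> V6 <- V7
That exhausts the simple backdoor paths. Count: 4.

4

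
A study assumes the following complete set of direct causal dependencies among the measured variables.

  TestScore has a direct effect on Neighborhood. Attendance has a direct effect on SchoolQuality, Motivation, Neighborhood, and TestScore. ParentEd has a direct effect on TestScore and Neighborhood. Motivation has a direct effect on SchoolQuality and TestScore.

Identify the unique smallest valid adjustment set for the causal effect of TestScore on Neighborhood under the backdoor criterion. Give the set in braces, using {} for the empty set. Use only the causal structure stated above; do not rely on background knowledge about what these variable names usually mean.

{Attendance, ParentEd}

Variables eligible for adjustment (non-descendants of TestScore, excluding TestScore and Neighborhood): {Attendance, Motivation, ParentEd, SchoolQuality}.
Backdoor paths from TestScore to Neighborhood:
  P1: TestScore <- Attendance -> Neighborhood
  P2: TestScore <- Motivation <- Attendance -> Neighborhood
  P3: TestScore <- Motivation -> SchoolQuality <- Attendance -> Neighborhood
  P4: TestScore <- ParentEd -> Neighborhood
The empty set is not sufficient: P1 (TestScore <- Attendance -> Neighborhood) has no collider blocking it and no conditioned non-collider, so it is open.
Try {Attendance, ParentEd}:
  P1: blocked at fork node Attendance ∈ conditioning set.
  P2: blocked at fork node Attendance ∈ conditioning set.
  P3: blocked at collider SchoolQuality (neither it nor any descendant is in the conditioning set).
  P4: blocked at fork node ParentEd ∈ conditioning set.
{Attendance, ParentEd} contains no descendant of TestScore and blocks every backdoor path.
Every element of {Attendance, ParentEd} is needed (dropping Attendance leaves P1 open; dropping ParentEd leaves P4 open), so no proper subset is valid.
Among all size-2 subsets of the eligible variables, only {Attendance, ParentEd} blocks every backdoor path, so it is the unique smallest valid adjustment set.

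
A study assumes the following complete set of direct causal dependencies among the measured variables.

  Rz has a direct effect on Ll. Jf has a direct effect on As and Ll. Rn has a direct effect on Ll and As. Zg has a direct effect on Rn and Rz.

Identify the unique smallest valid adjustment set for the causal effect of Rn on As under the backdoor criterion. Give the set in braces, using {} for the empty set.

{}

Variables eligible for adjustment (non-descendants of Rn, excluding Rn and As): {Jf, Rz, Zg}.
Backdoor paths from Rn to As:
  P1: Rn <- Zg -> Rz -> Ll <- Jf -> As
Each backdoor path contains an unconditioned collider, so every path is already blocked with the empty conditioning set:
  P1: blocked at collider Ll (neither it nor any descendant is in the conditioning set).
The empty set is therefore the unique smallest valid set.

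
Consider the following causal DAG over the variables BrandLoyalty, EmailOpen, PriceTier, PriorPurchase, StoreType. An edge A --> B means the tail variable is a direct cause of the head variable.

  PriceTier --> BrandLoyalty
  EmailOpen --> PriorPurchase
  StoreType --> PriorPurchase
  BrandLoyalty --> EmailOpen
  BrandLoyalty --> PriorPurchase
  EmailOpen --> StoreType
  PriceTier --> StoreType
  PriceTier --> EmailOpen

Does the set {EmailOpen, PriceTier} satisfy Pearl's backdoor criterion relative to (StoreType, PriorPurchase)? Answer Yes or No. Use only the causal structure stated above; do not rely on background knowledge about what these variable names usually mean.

Backdoor paths from StoreType to PriorPurchase (paths whose first edge points into StoreType):
  P1: StoreType <- PriceTier -> BrandLoyalty -> EmailOpen -> PriorPurchase
  P2: StoreType <- PriceTier -> BrandLoyalty -> PriorPurchase
  P3: StoreType <- PriceTier -> EmailOpen <- BrandLoyalty -> PriorPurchase
  P4: StoreType <- PriceTier -> EmailOpen -> PriorPurchase
  P5: StoreType <- EmailOpen <- PriceTier -> BrandLoyalty -> PriorPurchase
  P6: StoreType <- EmailOpen <- BrandLoyalty -> PriorPurchase
  P7: StoreType <- EmailOpen -> PriorPurchase
Condition 1 (no descendant of StoreType in the set): holds — descendants of StoreType are {PriorPurchase}; none are in {EmailOpen, PriceTier}.
Condition 2 (every backdoor path blocked by {EmailOpen, PriceTier}):
  P1: blocked at fork node PriceTier ∈ conditioning set.
  P2: blocked at fork node PriceTier ∈ conditioning set.
  P3: blocked at fork node PriceTier ∈ conditioning set.
  P4: blocked at fork node PriceTier ∈ conditioning set.
  P5: blocked at chain node EmailOpen ∈ conditioning set.
  P6: blocked at chain node EmailOpen ∈ conditioning set.
  P7: blocked at fork node EmailOpen ∈ conditioning set.
{EmailOpen, PriceTier} satisfies the backdoor criterion.

Yes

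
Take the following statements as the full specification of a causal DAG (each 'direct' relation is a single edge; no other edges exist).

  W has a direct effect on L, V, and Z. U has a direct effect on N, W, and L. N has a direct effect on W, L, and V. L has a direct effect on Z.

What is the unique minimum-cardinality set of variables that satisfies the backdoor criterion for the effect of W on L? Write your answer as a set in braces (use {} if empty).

Variables eligible for adjustment (non-descendants of W, excluding W and L): {N, U}.
Backdoor paths from W to L:
  P1: W <- U -> N -> L
  P2: W <- U -> L
  P3: W <- N <- U -> L
  P4: W <- N -> L
The empty set is not sufficient: P1 (W <- U -> N -> L) has no collider blocking it and no conditioned non-collider, so it is open.
Try {N, U}:
  P1: blocked at fork node U ∈ conditioning set.
  P2: blocked at fork node U ∈ conditioning set.
  P3: blocked at chain node N ∈ conditioning set.
  P4: blocked at fork node N ∈ conditioning set.
{N, U} contains no descendant of W and blocks every backdoor path.
Every element of {N, U} is needed (dropping N leaves P4 open; dropping U leaves P2 open), so no proper subset is valid.
Among all size-2 subsets of the eligible variables, only {N, U} blocks every backdoor path, so it is the unique smallest valid adjustment set.

{N, U}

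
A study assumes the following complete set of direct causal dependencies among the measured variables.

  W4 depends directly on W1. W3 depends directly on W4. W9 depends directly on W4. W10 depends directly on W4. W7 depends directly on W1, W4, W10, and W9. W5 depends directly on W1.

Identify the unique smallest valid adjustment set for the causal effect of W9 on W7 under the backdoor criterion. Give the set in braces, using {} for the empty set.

Variables eligible for adjustment (non-descendants of W9, excluding W9 and W7): {W1, W10, W3, W4, W5}.
Backdoor paths from W9 to W7:
  P1: W9 <- W4 <- W1 -> W7
  P2: W9 <- W4 -> W10 -> W7
  P3: W9 <- W4 -> W7
The empty set is not sufficient: P1 (W9 <- W4 <- W1 -> W7) has no collider blocking it and no conditioned non-collider, so it is open.
Try {W4}:
  P1: blocked at chain node W4 ∈ conditioning set.
  P2: blocked at fork node W4 ∈ conditioning set.
  P3: blocked at fork node W4 ∈ conditioning set.
{W4} contains no descendant of W9 and blocks every backdoor path.
No other singleton works — e.g. {W1} leaves P2 open — so {W4} is the unique smallest valid adjustment set.

{W4}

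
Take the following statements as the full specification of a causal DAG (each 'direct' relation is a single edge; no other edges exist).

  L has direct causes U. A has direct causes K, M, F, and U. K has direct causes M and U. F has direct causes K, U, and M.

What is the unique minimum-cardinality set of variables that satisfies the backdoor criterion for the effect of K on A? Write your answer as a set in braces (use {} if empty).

{M, U}

Variables eligible for adjustment (non-descendants of K, excluding K and A): {L, M, U}.
Backdoor paths from K to A:
  P1: K <- U -> F <- M -> A
  P2: K <- U -> F -> A
  P3: K <- U -> A
  P4: K <- M -> F <- U -> A
  P5: K <- M -> F -> A
  P6: K <- M -> A
The empty set is not sufficient: P2 (K <- U -> F -> A) has no collider blocking it and no conditioned non-collider, so it is open.
Try {M, U}:
  P1: blocked at fork node U ∈ conditioning set.
  P2: blocked at fork node U ∈ conditioning set.
  P3: blocked at fork node U ∈ conditioning set.
  P4: blocked at fork node M ∈ conditioning set.
  P5: blocked at fork node M ∈ conditioning set.
  P6: blocked at fork node M ∈ conditioning set.
{M, U} contains no descendant of K and blocks every backdoor path.
Every element of {M, U} is needed (dropping M leaves P5 open; dropping U leaves P2 open), so no proper subset is valid.
Among all size-2 subsets of the eligible variables, only {M, U} blocks every backdoor path, so it is the unique smallest valid adjustment set.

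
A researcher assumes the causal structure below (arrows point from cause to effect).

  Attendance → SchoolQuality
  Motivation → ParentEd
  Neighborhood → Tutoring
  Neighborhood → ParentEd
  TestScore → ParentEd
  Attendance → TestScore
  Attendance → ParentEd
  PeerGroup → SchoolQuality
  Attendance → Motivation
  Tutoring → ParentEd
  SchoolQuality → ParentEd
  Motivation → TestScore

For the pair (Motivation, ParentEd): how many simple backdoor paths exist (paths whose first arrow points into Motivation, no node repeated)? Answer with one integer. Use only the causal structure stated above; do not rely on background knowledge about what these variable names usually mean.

3

A backdoor path from Motivation to ParentEd is any simple undirected path whose first edge points into Motivation (i.e. leaves Motivation via a parent).
Parents of Motivation: {Attendance}.
Enumerating:
  P1: Motivation <- Attendance -> TestScore -> ParentEd
  P2: Motivation <- Attendance -> SchoolQuality -> ParentEd
  P3: Motivation <- Attendance -> ParentEd
That exhausts the simple backdoor paths. Count: 3.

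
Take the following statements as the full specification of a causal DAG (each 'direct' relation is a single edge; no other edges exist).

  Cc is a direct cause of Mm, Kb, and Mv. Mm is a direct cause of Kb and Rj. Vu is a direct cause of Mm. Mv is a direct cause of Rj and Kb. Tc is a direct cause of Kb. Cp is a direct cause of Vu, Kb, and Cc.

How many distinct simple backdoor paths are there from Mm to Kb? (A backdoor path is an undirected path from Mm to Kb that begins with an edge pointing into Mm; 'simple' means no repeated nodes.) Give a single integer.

A backdoor path from Mm to Kb is any simple undirected path whose first edge points into Mm (i.e. leaves Mm via a parent).
Parents of Mm: {Cc, Vu}.
Enumerating:
  P1: Mm <- Vu <- Cp -> Cc -> Mv -> Kb
  P2: Mm <- Vu <- Cp -> Cc -> Kb
  P3: Mm <- Vu <- Cp -> Kb
  P4: Mm <- Cc <- Cp -> Kb
  P5: Mm <- Cc -> Mv -> Kb
  P6: Mm <- Cc -> Kb
That exhausts the simple backdoor paths. Count: 6.

6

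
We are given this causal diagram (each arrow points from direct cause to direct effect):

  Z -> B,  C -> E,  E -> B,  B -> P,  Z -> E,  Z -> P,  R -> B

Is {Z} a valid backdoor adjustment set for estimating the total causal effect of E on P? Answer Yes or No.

Backdoor paths from E to P (paths whose first edge points into E):
  P1: E <- Z -> B -> P
  P2: E <- Z -> P
Condition 1 (no descendant of E in the set): holds — descendants of E are {B, P}; none are in {Z}.
Condition 2 (every backdoor path blocked by {Z}):
  P1: blocked at fork node Z ∈ conditioning set.
  P2: blocked at fork node Z ∈ conditioning set.
{Z} satisfies the backdoor criterion.

Yes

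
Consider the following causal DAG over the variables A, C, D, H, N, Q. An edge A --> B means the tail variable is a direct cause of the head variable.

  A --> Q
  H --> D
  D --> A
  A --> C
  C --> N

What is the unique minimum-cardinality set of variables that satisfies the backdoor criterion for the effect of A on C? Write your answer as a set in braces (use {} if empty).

{}

Variables eligible for adjustment (non-descendants of A, excluding A and C): {D, H}.
Backdoor paths from A to C:
  (none)
With no backdoor paths the empty set already satisfies the criterion, and it is trivially minimal.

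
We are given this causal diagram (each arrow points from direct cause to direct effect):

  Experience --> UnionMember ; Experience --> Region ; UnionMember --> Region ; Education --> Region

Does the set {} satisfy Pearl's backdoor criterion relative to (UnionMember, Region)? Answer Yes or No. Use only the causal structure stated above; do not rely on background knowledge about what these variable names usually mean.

No

Backdoor paths from UnionMember to Region (paths whose first edge points into UnionMember):
  P1: UnionMember <- Experience -> Region
Condition 1 (no descendant of UnionMember in the set): holds — descendants of UnionMember are {Region}; none are in {}.
Condition 2 (every backdoor path blocked by {}):
  P1: open — no interior node is in the conditioning set.
{} does not satisfy the backdoor criterion.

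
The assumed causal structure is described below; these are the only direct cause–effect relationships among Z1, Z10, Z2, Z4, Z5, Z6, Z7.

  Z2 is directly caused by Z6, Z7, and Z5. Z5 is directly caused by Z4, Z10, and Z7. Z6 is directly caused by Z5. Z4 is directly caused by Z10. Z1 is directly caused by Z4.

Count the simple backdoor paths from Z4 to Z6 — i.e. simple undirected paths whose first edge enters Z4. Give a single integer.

A backdoor path from Z4 to Z6 is any simple undirected path whose first edge points into Z4 (i.e. leaves Z4 via a parent).
Parents of Z4: {Z10}.
Enumerating:
  P1: Z4 <- Z10 -> Z5 <- Z7 -> Z2 <- Z6
  P2: Z4 <- Z10 -> Z5 -> Z6
  P3: Z4 <- Z10 -> Z5 -> Z2 <- Z6
That exhausts the simple backdoor paths. Count: 3.

3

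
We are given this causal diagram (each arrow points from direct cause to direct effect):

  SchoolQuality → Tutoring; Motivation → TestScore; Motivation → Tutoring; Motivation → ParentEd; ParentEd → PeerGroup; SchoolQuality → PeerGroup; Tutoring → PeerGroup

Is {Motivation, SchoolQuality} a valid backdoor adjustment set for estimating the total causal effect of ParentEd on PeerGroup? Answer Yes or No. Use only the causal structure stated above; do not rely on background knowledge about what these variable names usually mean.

Backdoor paths from ParentEd to PeerGroup (paths whose first edge points into ParentEd):
  P1: ParentEd <- Motivation -> Tutoring <- SchoolQuality -> PeerGroup
  P2: ParentEd <- Motivation -> Tutoring -> PeerGroup
Condition 1 (no descendant of ParentEd in the set): holds — descendants of ParentEd are {PeerGroup}; none are in {Motivation, SchoolQuality}.
Condition 2 (every backdoor path blocked by {Motivation, SchoolQuality}):
  P1: blocked at fork node Motivation ∈ conditioning set.
  P2: blocked at fork node Motivation ∈ conditioning set.
{Motivation, SchoolQuality} satisfies the backdoor criterion.

Yes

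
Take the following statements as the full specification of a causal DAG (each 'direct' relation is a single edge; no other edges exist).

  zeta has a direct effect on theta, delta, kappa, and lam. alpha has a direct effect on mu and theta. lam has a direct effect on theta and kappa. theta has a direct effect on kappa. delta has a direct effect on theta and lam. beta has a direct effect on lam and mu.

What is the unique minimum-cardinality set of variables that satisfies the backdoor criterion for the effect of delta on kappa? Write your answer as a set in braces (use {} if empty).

{zeta}

Variables eligible for adjustment (non-descendants of delta, excluding delta and kappa): {alpha, beta, mu, zeta}.
Backdoor paths from delta to kappa:
  P1: delta <- zeta -> lam <- beta -> mu <- alpha -> theta -> kappa
  P2: delta <- zeta -> lam -> theta -> kappa
  P3: delta <- zeta -> lam -> kappa
  P4: delta <- zeta -> theta <- alpha -> mu <- beta -> lam -> kappa
  P5: delta <- zeta -> theta <- lam -> kappa
  P6: delta <- zeta -> theta -> kappa
  P7: delta <- zeta -> kappa
The empty set is not sufficient: P2 (delta <- zeta -> lam -> theta -> kappa) has no collider blocking it and no conditioned non-collider, so it is open.
Try {zeta}:
  P1: blocked at fork node zeta ∈ conditioning set.
  P2: blocked at fork node zeta ∈ conditioning set.
  P3: blocked at fork node zeta ∈ conditioning set.
  P4: blocked at fork node zeta ∈ conditioning set.
  P5: blocked at fork node zeta ∈ conditioning set.
  P6: blocked at fork node zeta ∈ conditioning set.
  P7: blocked at fork node zeta ∈ conditioning set.
{zeta} contains no descendant of delta and blocks every backdoor path.
No other singleton works — e.g. {alpha} leaves P2 open — so {zeta} is the unique smallest valid adjustment set.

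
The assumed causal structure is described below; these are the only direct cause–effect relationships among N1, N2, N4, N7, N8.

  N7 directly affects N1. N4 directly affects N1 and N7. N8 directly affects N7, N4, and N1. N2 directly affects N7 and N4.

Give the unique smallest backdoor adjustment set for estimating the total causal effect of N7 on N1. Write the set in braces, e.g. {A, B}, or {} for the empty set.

{N4, N8}

Variables eligible for adjustment (non-descendants of N7, excluding N7 and N1): {N2, N4, N8}.
Backdoor paths from N7 to N1:
  P1: N7 <- N2 -> N4 <- N8 -> N1
  P2: N7 <- N2 -> N4 -> N1
  P3: N7 <- N8 -> N4 -> N1
  P4: N7 <- N8 -> N1
  P5: N7 <- N4 <- N8 -> N1
  P6: N7 <- N4 -> N1
The empty set is not sufficient: P2 (N7 <- N2 -> N4 -> N1) has no collider blocking it and no conditioned non-collider, so it is open.
Try {N4, N8}:
  P1: blocked at fork node N8 ∈ conditioning set.
  P2: blocked at chain node N4 ∈ conditioning set.
  P3: blocked at fork node N8 ∈ conditioning set.
  P4: blocked at fork node N8 ∈ conditioning set.
  P5: blocked at chain node N4 ∈ conditioning set.
  P6: blocked at fork node N4 ∈ conditioning set.
{N4, N8} contains no descendant of N7 and blocks every backdoor path.
Every element of {N4, N8} is needed (dropping N4 leaves P2 open; dropping N8 leaves P1 open), so no proper subset is valid.
Among all size-2 subsets of the eligible variables, only {N4, N8} blocks every backdoor path, so it is the unique smallest valid adjustment set.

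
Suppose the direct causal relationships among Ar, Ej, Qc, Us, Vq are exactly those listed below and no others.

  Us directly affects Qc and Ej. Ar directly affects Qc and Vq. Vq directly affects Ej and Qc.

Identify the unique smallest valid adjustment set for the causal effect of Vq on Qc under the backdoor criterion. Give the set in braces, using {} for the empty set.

{Ar}

Variables eligible for adjustment (non-descendants of Vq, excluding Vq and Qc): {Ar, Us}.
Backdoor paths from Vq to Qc:
  P1: Vq <- Ar -> Qc
The empty set is not sufficient: P1 (Vq <- Ar -> Qc) has no collider blocking it and no conditioned non-collider, so it is open.
Try {Ar}:
  P1: blocked at fork node Ar ∈ conditioning set.
{Ar} contains no descendant of Vq and blocks every backdoor path.
No other singleton works — e.g. {Us} leaves P1 open — so {Ar} is the unique smallest valid adjustment set.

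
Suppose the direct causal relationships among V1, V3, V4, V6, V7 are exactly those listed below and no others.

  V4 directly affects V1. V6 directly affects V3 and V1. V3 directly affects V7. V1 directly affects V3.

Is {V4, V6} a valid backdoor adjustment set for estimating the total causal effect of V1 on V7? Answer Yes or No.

Backdoor paths from V1 to V7 (paths whose first edge points into V1):
  P1: V1 <- V6 -> V3 -> V7
Condition 1 (no descendant of V1 in the set): holds — descendants of V1 are {V3, V7}; none are in {V4, V6}.
Condition 2 (every backdoor path blocked by {V4, V6}):
  P1: blocked at fork node V6 ∈ conditioning set.
{V4, V6} satisfies the backdoor criterion.

Yes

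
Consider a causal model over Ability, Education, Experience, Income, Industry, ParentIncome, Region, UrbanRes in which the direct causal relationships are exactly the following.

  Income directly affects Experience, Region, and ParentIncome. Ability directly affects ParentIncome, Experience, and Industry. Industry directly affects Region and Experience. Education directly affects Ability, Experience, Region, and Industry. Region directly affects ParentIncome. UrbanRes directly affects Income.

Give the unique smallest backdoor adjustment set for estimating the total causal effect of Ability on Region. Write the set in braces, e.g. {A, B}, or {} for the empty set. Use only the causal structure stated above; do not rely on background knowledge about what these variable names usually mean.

Variables eligible for adjustment (non-descendants of Ability, excluding Ability and Region): {Education, Income, UrbanRes}.
Backdoor paths from Ability to Region:
  P1: Ability <- Education -> Industry -> Experience <- Income -> Region
  P2: Ability <- Education -> Industry -> Experience <- Income -> ParentIncome <- Region
  P3: Ability <- Education -> Industry -> Region
  P4: Ability <- Education -> Experience <- Industry -> Region
  P5: Ability <- Education -> Experience <- Income -> Region
  P6: Ability <- Education -> Experience <- Income -> ParentIncome <- Region
  P7: Ability <- Education -> Region
The empty set is not sufficient: P3 (Ability <- Education -> Industry -> Region) has no collider blocking it and no conditioned non-collider, so it is open.
Try {Education}:
  P1: blocked at fork node Education ∈ conditioning set.
  P2: blocked at fork node Education ∈ conditioning set.
  P3: blocked at fork node Education ∈ conditioning set.
  P4: blocked at fork node Education ∈ conditioning set.
  P5: blocked at fork node Education ∈ conditioning set.
  P6: blocked at fork node Education ∈ conditioning set.
  P7: blocked at fork node Education ∈ conditioning set.
{Education} contains no descendant of Ability and blocks every backdoor path.
No other singleton works — e.g. {UrbanRes} leaves P3 open — so {Education} is the unique smallest valid adjustment set.

{Education}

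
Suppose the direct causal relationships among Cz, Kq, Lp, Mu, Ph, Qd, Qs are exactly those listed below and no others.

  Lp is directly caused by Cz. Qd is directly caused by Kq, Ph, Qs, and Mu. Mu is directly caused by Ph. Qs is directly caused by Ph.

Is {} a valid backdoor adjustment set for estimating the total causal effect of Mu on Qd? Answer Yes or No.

No

Backdoor paths from Mu to Qd (paths whose first edge points into Mu):
  P1: Mu <- Ph -> Qs -> Qd
  P2: Mu <- Ph -> Qd
Condition 1 (no descendant of Mu in the set): holds — descendants of Mu are {Qd}; none are in {}.
Condition 2 (every backdoor path blocked by {}):
  P1: open — no interior node is in the conditioning set.
  P2: open — no interior node is in the conditioning set.
{} does not satisfy the backdoor criterion.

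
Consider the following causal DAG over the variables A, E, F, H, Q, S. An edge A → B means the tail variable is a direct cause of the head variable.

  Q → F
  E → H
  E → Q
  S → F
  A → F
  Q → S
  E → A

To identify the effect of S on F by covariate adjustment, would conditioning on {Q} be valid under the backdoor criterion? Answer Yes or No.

Backdoor paths from S to F (paths whose first edge points into S):
  P1: S <- Q <- E -> A -> F
  P2: S <- Q -> F
Condition 1 (no descendant of S in the set): holds — descendants of S are {F}; none are in {Q}.
Condition 2 (every backdoor path blocked by {Q}):
  P1: blocked at chain node Q ∈ conditioning set.
  P2: blocked at fork node Q ∈ conditioning set.
{Q} satisfies the backdoor criterion.

Yes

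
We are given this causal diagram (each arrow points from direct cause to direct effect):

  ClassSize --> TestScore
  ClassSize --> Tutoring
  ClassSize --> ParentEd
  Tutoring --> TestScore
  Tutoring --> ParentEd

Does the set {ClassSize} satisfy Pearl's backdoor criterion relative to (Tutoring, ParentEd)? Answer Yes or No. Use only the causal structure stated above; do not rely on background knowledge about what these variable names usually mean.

Backdoor paths from Tutoring to ParentEd (paths whose first edge points into Tutoring):
  P1: Tutoring <- ClassSize -> ParentEd
Condition 1 (no descendant of Tutoring in the set): holds — descendants of Tutoring are {ParentEd, TestScore}; none are in {ClassSize}.
Condition 2 (every backdoor path blocked by {ClassSize}):
  P1: blocked at fork node ClassSize ∈ conditioning set.
{ClassSize} satisfies the backdoor criterion.

Yes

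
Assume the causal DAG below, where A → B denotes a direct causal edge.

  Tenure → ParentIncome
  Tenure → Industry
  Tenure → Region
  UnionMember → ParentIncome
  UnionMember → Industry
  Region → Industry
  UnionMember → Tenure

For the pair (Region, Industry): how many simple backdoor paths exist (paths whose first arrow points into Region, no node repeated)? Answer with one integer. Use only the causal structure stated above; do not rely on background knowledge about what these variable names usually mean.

3

A backdoor path from Region to Industry is any simple undirected path whose first edge points into Region (i.e. leaves Region via a parent).
Parents of Region: {Tenure}.
Enumerating:
  P1: Region <- Tenure <- UnionMember -> Industry
  P2: Region <- Tenure -> Industry
  P3: Region <- Tenure -> ParentIncome <- UnionMember -> Industry
That exhausts the simple backdoor paths. Count: 3.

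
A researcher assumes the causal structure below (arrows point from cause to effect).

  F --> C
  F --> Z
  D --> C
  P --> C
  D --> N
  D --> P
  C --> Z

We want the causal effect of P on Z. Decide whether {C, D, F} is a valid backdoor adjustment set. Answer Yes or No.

Backdoor paths from P to Z (paths whose first edge points into P):
  P1: P <- D -> C <- F -> Z
  P2: P <- D -> C -> Z
Condition 1 (no descendant of P in the set): FAILS — C is a descendant of P.
Condition 2 (every backdoor path blocked by {C, D, F}):
  P1: blocked at fork node D ∈ conditioning set.
  P2: blocked at fork node D ∈ conditioning set.
{C, D, F} does not satisfy the backdoor criterion.

No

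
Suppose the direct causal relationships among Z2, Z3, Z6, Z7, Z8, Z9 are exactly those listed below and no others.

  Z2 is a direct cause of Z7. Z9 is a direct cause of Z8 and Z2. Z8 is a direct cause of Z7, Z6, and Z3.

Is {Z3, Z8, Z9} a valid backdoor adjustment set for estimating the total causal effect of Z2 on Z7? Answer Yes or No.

Backdoor paths from Z2 to Z7 (paths whose first edge points into Z2):
  P1: Z2 <- Z9 -> Z8 -> Z7
Condition 1 (no descendant of Z2 in the set): holds — descendants of Z2 are {Z7}; none are in {Z3, Z8, Z9}.
Condition 2 (every backdoor path blocked by {Z3, Z8, Z9}):
  P1: blocked at fork node Z9 ∈ conditioning set.
{Z3, Z8, Z9} satisfies the backdoor criterion.

Yes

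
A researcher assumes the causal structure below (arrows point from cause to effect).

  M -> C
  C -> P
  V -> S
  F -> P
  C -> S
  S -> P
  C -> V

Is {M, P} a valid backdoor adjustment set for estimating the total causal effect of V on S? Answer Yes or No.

Backdoor paths from V to S (paths whose first edge points into V):
  P1: V <- C -> S
  P2: V <- C -> P <- S
Condition 1 (no descendant of V in the set): FAILS — P is a descendant of V.
Condition 2 (every backdoor path blocked by {M, P}):
  P1: open — no interior node is in the conditioning set.
  P2: open — collider(s) P are conditioned on (or have a conditioned descendant) and no non-collider on the path is in the set.
{M, P} does not satisfy the backdoor criterion.

No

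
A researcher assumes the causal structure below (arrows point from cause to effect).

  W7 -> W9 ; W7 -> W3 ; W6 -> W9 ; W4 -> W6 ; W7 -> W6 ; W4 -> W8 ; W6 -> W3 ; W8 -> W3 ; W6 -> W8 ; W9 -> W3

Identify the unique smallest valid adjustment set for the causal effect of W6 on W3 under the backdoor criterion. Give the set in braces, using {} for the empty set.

Variables eligible for adjustment (non-descendants of W6, excluding W6 and W3): {W4, W7}.
Backdoor paths from W6 to W3:
  P1: W6 <- W4 -> W8 -> W3
  P2: W6 <- W7 -> W9 -> W3
  P3: W6 <- W7 -> W3
The empty set is not sufficient: P1 (W6 <- W4 -> W8 -> W3) has no collider blocking it and no conditioned non-collider, so it is open.
Try {W4, W7}:
  P1: blocked at fork node W4 ∈ conditioning set.
  P2: blocked at fork node W7 ∈ conditioning set.
  P3: blocked at fork node W7 ∈ conditioning set.
{W4, W7} contains no descendant of W6 and blocks every backdoor path.
Every element of {W4, W7} is needed (dropping W4 leaves P1 open; dropping W7 leaves P2 open), so no proper subset is valid.
Among all size-2 subsets of the eligible variables, only {W4, W7} blocks every backdoor path, so it is the unique smallest valid adjustment set.

{W4, W7}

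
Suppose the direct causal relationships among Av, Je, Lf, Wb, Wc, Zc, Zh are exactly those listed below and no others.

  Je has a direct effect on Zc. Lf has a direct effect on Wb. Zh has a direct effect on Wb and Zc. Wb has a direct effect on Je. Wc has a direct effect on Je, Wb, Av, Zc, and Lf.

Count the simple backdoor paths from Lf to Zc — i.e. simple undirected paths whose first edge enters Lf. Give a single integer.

5

A backdoor path from Lf to Zc is any simple undirected path whose first edge points into Lf (i.e. leaves Lf via a parent).
Parents of Lf: {Wc}.
Enumerating:
  P1: Lf <- Wc -> Wb <- Zh -> Zc
  P2: Lf <- Wc -> Wb -> Je -> Zc
  P3: Lf <- Wc -> Je <- Wb <- Zh -> Zc
  P4: Lf <- Wc -> Je -> Zc
  P5: Lf <- Wc -> Zc
That exhausts the simple backdoor paths. Count: 5.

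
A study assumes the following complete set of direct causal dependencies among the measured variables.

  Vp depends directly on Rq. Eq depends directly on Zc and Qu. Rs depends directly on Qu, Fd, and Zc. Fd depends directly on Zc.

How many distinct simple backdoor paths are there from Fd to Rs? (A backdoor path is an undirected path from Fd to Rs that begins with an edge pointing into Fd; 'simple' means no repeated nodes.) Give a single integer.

2

A backdoor path from Fd to Rs is any simple undirected path whose first edge points into Fd (i.e. leaves Fd via a parent).
Parents of Fd: {Zc}.
Enumerating:
  P1: Fd <- Zc -> Eq <- Qu -> Rs
  P2: Fd <- Zc -> Rs
That exhausts the simple backdoor paths. Count: 2.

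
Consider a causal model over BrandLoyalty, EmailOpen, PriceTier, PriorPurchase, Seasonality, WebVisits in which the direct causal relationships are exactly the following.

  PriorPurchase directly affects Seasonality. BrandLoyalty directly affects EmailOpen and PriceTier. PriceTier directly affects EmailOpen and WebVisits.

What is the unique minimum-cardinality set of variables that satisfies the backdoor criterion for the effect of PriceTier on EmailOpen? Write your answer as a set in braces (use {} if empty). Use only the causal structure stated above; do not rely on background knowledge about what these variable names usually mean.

{BrandLoyalty}

Variables eligible for adjustment (non-descendants of PriceTier, excluding PriceTier and EmailOpen): {BrandLoyalty, PriorPurchase, Seasonality}.
Backdoor paths from PriceTier to EmailOpen:
  P1: PriceTier <- BrandLoyalty -> EmailOpen
The empty set is not sufficient: P1 (PriceTier <- BrandLoyalty -> EmailOpen) has no collider blocking it and no conditioned non-collider, so it is open.
Try {BrandLoyalty}:
  P1: blocked at fork node BrandLoyalty ∈ conditioning set.
{BrandLoyalty} contains no descendant of PriceTier and blocks every backdoor path.
No other singleton works — e.g. {PriorPurchase} leaves P1 open — so {BrandLoyalty} is the unique smallest valid adjustment set.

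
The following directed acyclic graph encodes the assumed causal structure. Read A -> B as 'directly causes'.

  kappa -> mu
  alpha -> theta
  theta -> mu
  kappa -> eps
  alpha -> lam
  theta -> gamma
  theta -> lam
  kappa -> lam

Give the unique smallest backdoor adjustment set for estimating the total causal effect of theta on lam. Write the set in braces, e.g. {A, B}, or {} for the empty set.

Variables eligible for adjustment (non-descendants of theta, excluding theta and lam): {alpha, eps, kappa}.
Backdoor paths from theta to lam:
  P1: theta <- alpha -> lam
The empty set is not sufficient: P1 (theta <- alpha -> lam) has no collider blocking it and no conditioned non-collider, so it is open.
Try {alpha}:
  P1: blocked at fork node alpha ∈ conditioning set.
{alpha} contains no descendant of theta and blocks every backdoor path.
No other singleton works — e.g. {kappa} leaves P1 open — so {alpha} is the unique smallest valid adjustment set.

{alpha}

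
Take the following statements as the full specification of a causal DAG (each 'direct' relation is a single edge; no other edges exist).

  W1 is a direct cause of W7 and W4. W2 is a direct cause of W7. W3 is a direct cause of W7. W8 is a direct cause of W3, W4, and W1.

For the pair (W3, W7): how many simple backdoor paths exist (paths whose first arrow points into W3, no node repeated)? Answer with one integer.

A backdoor path from W3 to W7 is any simple undirected path whose first edge points into W3 (i.e. leaves W3 via a parent).
Parents of W3: {W8}.
Enumerating:
  P1: W3 <- W8 -> W1 -> W7
  P2: W3 <- W8 -> W4 <- W1 -> W7
That exhausts the simple backdoor paths. Count: 2.

2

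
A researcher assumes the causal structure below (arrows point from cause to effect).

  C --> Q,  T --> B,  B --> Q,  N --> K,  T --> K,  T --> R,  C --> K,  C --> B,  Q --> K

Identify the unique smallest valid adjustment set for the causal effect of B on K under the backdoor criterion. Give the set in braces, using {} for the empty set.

{C, T}

Variables eligible for adjustment (non-descendants of B, excluding B and K): {C, N, R, T}.
Backdoor paths from B to K:
  P1: B <- C -> Q -> K
  P2: B <- C -> K
  P3: B <- T -> K
The empty set is not sufficient: P1 (B <- C -> Q -> K) has no collider blocking it and no conditioned non-collider, so it is open.
Try {C, T}:
  P1: blocked at fork node C ∈ conditioning set.
  P2: blocked at fork node C ∈ conditioning set.
  P3: blocked at fork node T ∈ conditioning set.
{C, T} contains no descendant of B and blocks every backdoor path.
Every element of {C, T} is needed (dropping C leaves P1 open; dropping T leaves P3 open), so no proper subset is valid.
Among all size-2 subsets of the eligible variables, only {C, T} blocks every backdoor path, so it is the unique smallest valid adjustment set.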